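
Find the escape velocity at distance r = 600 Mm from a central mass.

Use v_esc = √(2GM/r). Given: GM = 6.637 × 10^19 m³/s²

Convert to SI: r = 600 Mm = 6e+08 m.
Escape velocity comes from setting total energy to zero: ½v² − GM/r = 0 ⇒ v_esc = √(2GM / r).
v_esc = √(2 · 6.637e+19 / 6e+08) m/s ≈ 4.704e+05 m/s = 470.4 km/s.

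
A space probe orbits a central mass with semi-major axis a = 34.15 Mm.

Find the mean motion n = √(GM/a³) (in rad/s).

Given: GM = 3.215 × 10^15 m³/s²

Convert to SI: a = 34.15 Mm = 3.415e+07 m.
n = √(GM / a³).
n = √(3.215e+15 / (3.415e+07)³) rad/s ≈ 0.0002841 rad/s.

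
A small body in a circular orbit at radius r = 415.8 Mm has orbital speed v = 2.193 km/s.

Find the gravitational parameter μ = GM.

Convert to SI: r = 415.8 Mm = 4.158e+08 m; v = 2.193 km/s = 2193 m/s.
For a circular orbit v² = GM/r, so GM = v² · r.
GM = (2193)² · 4.158e+08 m³/s² ≈ 2e+15 m³/s² = 2 × 10^15 m³/s².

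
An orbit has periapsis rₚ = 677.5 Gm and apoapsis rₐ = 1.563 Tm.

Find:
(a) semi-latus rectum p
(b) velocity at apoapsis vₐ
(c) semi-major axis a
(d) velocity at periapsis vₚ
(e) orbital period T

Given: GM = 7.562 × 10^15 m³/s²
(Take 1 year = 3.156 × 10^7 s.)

Convert to SI: rₚ = 677.5 Gm = 6.775e+11 m; rₐ = 1.563 Tm = 1.563e+12 m.
(a) From a = (rₚ + rₐ)/2 = 1.12025e+12 m and e = (rₐ − rₚ)/(rₐ + rₚ) = 0.395224, p = a(1 − e²) = 1.12025e+12 · (1 − (0.395224)²) ≈ 9.453e+11 m
(b) With a = (rₚ + rₐ)/2 = 1.12025e+12 m, vₐ = √(GM (2/rₐ − 1/a)) = √(7.562e+15 · (2/1.563e+12 − 1/1.12025e+12)) m/s ≈ 54.09 m/s
(c) a = (rₚ + rₐ)/2 = (6.775e+11 + 1.563e+12)/2 ≈ 1.12e+12 m
(d) With a = (rₚ + rₐ)/2 = 1.12025e+12 m, vₚ = √(GM (2/rₚ − 1/a)) = √(7.562e+15 · (2/6.775e+11 − 1/1.12025e+12)) m/s ≈ 124.8 m/s
(e) With a = (rₚ + rₐ)/2 = 1.12025e+12 m, T = 2π √(a³/GM) = 2π √((1.12025e+12)³/7.562e+15) s ≈ 8.567e+10 s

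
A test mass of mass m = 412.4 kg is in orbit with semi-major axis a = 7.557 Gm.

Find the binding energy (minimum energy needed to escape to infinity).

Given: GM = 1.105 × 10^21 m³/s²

Convert to SI: a = 7.557 Gm = 7.557e+09 m.
Total orbital energy is E = −GMm/(2a); binding energy is E_bind = −E = GMm/(2a).
E_bind = 1.105e+21 · 412.4 / (2 · 7.557e+09) J ≈ 3.015e+13 J = 30.15 TJ.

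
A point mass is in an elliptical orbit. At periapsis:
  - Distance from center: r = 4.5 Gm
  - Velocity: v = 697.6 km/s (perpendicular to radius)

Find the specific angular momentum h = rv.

Convert to SI: r = 4.5 Gm = 4.5e+09 m; v = 697.6 km/s = 697600 m/s.
With v perpendicular to r, h = r · v.
h = 4.5e+09 · 697600 m²/s ≈ 3.139e+15 m²/s.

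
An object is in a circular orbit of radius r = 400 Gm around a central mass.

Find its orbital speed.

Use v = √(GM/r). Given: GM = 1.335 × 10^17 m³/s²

Convert to SI: r = 400 Gm = 4e+11 m.
For a circular orbit, gravity supplies the centripetal force, so v = √(GM / r).
v = √(1.335e+17 / 4e+11) m/s ≈ 577.7 m/s = 577.7 m/s.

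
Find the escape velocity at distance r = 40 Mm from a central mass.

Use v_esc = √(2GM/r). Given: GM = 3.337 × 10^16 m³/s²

Convert to SI: r = 40 Mm = 4e+07 m.
Escape velocity comes from setting total energy to zero: ½v² − GM/r = 0 ⇒ v_esc = √(2GM / r).
v_esc = √(2 · 3.337e+16 / 4e+07) m/s ≈ 4.085e+04 m/s = 40.85 km/s.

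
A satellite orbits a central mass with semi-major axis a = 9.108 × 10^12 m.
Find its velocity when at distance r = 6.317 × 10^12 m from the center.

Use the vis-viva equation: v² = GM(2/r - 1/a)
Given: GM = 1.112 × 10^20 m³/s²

Vis-viva: v = √(GM · (2/r − 1/a)).
2/r − 1/a = 2/6.317e+12 − 1/9.108e+12 = 2.06812e-13 m⁻¹.
v = √(1.112e+20 · 2.06812e-13) m/s ≈ 4796 m/s = 4.796 km/s.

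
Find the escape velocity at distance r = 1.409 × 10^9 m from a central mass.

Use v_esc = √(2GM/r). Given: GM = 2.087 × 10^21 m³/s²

Escape velocity comes from setting total energy to zero: ½v² − GM/r = 0 ⇒ v_esc = √(2GM / r).
v_esc = √(2 · 2.087e+21 / 1.409e+09) m/s ≈ 1.721e+06 m/s = 1721 km/s.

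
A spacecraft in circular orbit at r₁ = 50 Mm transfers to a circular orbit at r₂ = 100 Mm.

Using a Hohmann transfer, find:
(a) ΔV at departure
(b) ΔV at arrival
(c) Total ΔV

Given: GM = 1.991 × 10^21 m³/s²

Convert to SI: r₁ = 50 Mm = 5e+07 m; r₂ = 100 Mm = 1e+08 m.
Transfer semi-major axis: a_t = (r₁ + r₂)/2 = (5e+07 + 1e+08)/2 = 7.5e+07 m.
Circular speeds: v₁ = √(GM/r₁) = 6.31031e+06 m/s, v₂ = √(GM/r₂) = 4.46206e+06 m/s.
Transfer speeds (vis-viva v² = GM(2/r − 1/a_t)): v₁ᵗ = 7.28652e+06 m/s, v₂ᵗ = 3.64326e+06 m/s.
(a) ΔV₁ = |v₁ᵗ − v₁| ≈ 9.762e+05 m/s = 976.2 km/s.
(b) ΔV₂ = |v₂ − v₂ᵗ| ≈ 8.188e+05 m/s = 818.8 km/s.
(c) ΔV_total = ΔV₁ + ΔV₂ ≈ 1.795e+06 m/s = 1795 km/s.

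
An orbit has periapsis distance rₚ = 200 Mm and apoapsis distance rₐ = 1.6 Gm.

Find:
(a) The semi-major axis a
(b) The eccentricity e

Convert to SI: rₚ = 200 Mm = 2e+08 m; rₐ = 1.6 Gm = 1.6e+09 m.
(a) a = (rₚ + rₐ) / 2 = (2e+08 + 1.6e+09) / 2 ≈ 9e+08 m = 900 Mm.
(b) e = (rₐ − rₚ) / (rₐ + rₚ) = (1.6e+09 − 2e+08) / (1.6e+09 + 2e+08) ≈ 0.7778.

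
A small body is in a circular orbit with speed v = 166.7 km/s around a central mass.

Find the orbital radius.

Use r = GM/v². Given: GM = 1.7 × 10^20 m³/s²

Convert to SI: v = 166.7 km/s = 166700 m/s.
For a circular orbit, v² = GM / r, so r = GM / v².
r = 1.7e+20 / (166700)² m ≈ 6.118e+09 m = 6.118 Gm.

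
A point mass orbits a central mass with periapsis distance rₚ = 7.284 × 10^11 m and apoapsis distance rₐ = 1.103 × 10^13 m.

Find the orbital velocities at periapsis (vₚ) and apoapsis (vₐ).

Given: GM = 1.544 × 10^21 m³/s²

Use the vis-viva equation v² = GM(2/r − 1/a) with a = (rₚ + rₐ)/2 = (7.284e+11 + 1.103e+13)/2 = 5.8792e+12 m.
vₚ = √(GM · (2/rₚ − 1/a)) = √(1.544e+21 · (2/7.284e+11 − 1/5.8792e+12)) m/s ≈ 6.306e+04 m/s = 63.06 km/s.
vₐ = √(GM · (2/rₐ − 1/a)) = √(1.544e+21 · (2/1.103e+13 − 1/5.8792e+12)) m/s ≈ 4164 m/s = 4.164 km/s.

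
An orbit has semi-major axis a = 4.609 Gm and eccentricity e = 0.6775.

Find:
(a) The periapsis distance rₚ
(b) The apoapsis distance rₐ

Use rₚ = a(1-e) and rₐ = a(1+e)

Convert to SI: a = 4.609 Gm = 4.609e+09 m.
(a) rₚ = a(1 − e) = 4.609e+09 · (1 − 0.6775) = 4.609e+09 · 0.3225 ≈ 1.486e+09 m = 1.486 Gm.
(b) rₐ = a(1 + e) = 4.609e+09 · (1 + 0.6775) = 4.609e+09 · 1.6775 ≈ 7.732e+09 m = 7.732 Gm.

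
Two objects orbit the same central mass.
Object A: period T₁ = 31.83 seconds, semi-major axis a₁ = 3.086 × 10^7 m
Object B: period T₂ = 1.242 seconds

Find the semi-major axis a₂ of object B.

Kepler's third law: (T₁/T₂)² = (a₁/a₂)³ ⇒ a₂ = a₁ · (T₂/T₁)^(2/3).
T₂/T₁ = 1.242 / 31.83 = 0.0390198.
a₂ = 3.086e+07 · (0.0390198)^(2/3) m ≈ 3.55e+06 m = 3.55 × 10^6 m.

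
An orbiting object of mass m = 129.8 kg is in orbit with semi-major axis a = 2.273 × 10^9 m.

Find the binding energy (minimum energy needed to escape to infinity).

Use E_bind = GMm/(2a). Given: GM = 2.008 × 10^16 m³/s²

Total orbital energy is E = −GMm/(2a); binding energy is E_bind = −E = GMm/(2a).
E_bind = 2.008e+16 · 129.8 / (2 · 2.273e+09) J ≈ 5.733e+08 J = 573.3 MJ.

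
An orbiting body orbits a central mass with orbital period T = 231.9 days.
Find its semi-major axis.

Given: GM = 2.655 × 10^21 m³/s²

Convert to SI: T = 231.9 days = 2.00362e+07 s.
Invert Kepler's third law: a = (GM · T² / (4π²))^(1/3).
Substituting T = 2.00362e+07 s and GM = 2.655e+21 m³/s²:
a = (2.655e+21 · (2.00362e+07)² / (4π²))^(1/3) m
a ≈ 3e+11 m = 300 Gm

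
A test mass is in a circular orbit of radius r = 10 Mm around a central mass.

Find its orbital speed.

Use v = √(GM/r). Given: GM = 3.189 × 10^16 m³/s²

Convert to SI: r = 10 Mm = 1e+07 m.
For a circular orbit, gravity supplies the centripetal force, so v = √(GM / r).
v = √(3.189e+16 / 1e+07) m/s ≈ 5.647e+04 m/s = 56.47 km/s.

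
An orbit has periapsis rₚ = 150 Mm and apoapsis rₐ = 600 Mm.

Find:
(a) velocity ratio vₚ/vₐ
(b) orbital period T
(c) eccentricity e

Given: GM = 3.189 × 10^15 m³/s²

Convert to SI: rₚ = 150 Mm = 1.5e+08 m; rₐ = 600 Mm = 6e+08 m.
(a) Conservation of angular momentum (rₚvₚ = rₐvₐ) gives vₚ/vₐ = rₐ/rₚ = 6e+08/1.5e+08 ≈ 4
(b) With a = (rₚ + rₐ)/2 = 3.75e+08 m, T = 2π √(a³/GM) = 2π √((3.75e+08)³/3.189e+15) s ≈ 8.08e+05 s
(c) e = (rₐ − rₚ)/(rₐ + rₚ) = (6e+08 − 1.5e+08)/(6e+08 + 1.5e+08) ≈ 0.6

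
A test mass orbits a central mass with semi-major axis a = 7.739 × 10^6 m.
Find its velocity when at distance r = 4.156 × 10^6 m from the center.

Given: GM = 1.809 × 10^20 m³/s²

Vis-viva: v = √(GM · (2/r − 1/a)).
2/r − 1/a = 2/4.156e+06 − 1/7.739e+06 = 3.52016e-07 m⁻¹.
v = √(1.809e+20 · 3.52016e-07) m/s ≈ 7.98e+06 m/s = 7980 km/s.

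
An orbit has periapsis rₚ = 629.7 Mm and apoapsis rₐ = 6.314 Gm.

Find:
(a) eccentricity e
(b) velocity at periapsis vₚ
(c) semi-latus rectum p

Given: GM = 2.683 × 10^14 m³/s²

Convert to SI: rₚ = 629.7 Mm = 6.297e+08 m; rₐ = 6.314 Gm = 6.314e+09 m.
(a) e = (rₐ − rₚ)/(rₐ + rₚ) = (6.314e+09 − 6.297e+08)/(6.314e+09 + 6.297e+08) ≈ 0.8186
(b) With a = (rₚ + rₐ)/2 = 3.47185e+09 m, vₚ = √(GM (2/rₚ − 1/a)) = √(2.683e+14 · (2/6.297e+08 − 1/3.47185e+09)) m/s ≈ 880.3 m/s
(c) From a = (rₚ + rₐ)/2 = 3.47185e+09 m and e = (rₐ − rₚ)/(rₐ + rₚ) = 0.818627, p = a(1 − e²) = 3.47185e+09 · (1 − (0.818627)²) ≈ 1.145e+09 m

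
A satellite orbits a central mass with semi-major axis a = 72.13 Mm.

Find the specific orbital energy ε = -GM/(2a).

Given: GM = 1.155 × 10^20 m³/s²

Convert to SI: a = 72.13 Mm = 7.213e+07 m.
ε = −GM / (2a).
ε = −1.155e+20 / (2 · 7.213e+07) J/kg ≈ -8.006e+11 J/kg = -800.6 GJ/kg.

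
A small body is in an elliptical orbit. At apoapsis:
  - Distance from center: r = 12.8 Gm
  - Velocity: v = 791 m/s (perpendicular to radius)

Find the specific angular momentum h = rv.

Convert to SI: r = 12.8 Gm = 1.28e+10 m.
With v perpendicular to r, h = r · v.
h = 1.28e+10 · 791 m²/s ≈ 1.012e+13 m²/s.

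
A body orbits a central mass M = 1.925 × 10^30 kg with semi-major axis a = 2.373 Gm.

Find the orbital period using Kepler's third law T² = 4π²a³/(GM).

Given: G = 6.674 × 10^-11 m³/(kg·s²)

Convert to SI: a = 2.373 Gm = 2.373e+09 m.
GM = G · M = 6.674e-11 · 1.925e+30 = 1.28474e+20 m³/s².
Kepler's third law: T = 2π √(a³ / GM).
Substituting a = 2.373e+09 m and GM = 1.28474e+20 m³/s²:
T = 2π √((2.373e+09)³ / 1.28474e+20) s
T ≈ 6.408e+04 s = 17.8 hours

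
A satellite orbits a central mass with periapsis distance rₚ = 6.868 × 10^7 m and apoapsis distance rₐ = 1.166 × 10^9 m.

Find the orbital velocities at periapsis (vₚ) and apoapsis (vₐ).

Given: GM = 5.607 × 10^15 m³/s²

Use the vis-viva equation v² = GM(2/r − 1/a) with a = (rₚ + rₐ)/2 = (6.868e+07 + 1.166e+09)/2 = 6.1734e+08 m.
vₚ = √(GM · (2/rₚ − 1/a)) = √(5.607e+15 · (2/6.868e+07 − 1/6.1734e+08)) m/s ≈ 1.242e+04 m/s = 12.42 km/s.
vₐ = √(GM · (2/rₐ − 1/a)) = √(5.607e+15 · (2/1.166e+09 − 1/6.1734e+08)) m/s ≈ 731.4 m/s = 731.4 m/s.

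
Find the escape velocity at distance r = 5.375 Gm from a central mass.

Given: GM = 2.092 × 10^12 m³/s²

Convert to SI: r = 5.375 Gm = 5.375e+09 m.
Escape velocity comes from setting total energy to zero: ½v² − GM/r = 0 ⇒ v_esc = √(2GM / r).
v_esc = √(2 · 2.092e+12 / 5.375e+09) m/s ≈ 27.9 m/s = 27.9 m/s.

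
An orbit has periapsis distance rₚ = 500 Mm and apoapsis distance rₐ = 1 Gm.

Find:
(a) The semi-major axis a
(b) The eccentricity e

Convert to SI: rₚ = 500 Mm = 5e+08 m; rₐ = 1 Gm = 1e+09 m.
(a) a = (rₚ + rₐ) / 2 = (5e+08 + 1e+09) / 2 ≈ 7.5e+08 m = 750 Mm.
(b) e = (rₐ − rₚ) / (rₐ + rₚ) = (1e+09 − 5e+08) / (1e+09 + 5e+08) ≈ 0.3333.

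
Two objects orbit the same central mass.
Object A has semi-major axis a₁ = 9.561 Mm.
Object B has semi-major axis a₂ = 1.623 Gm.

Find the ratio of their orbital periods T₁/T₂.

Convert to SI: a₁ = 9.561 Mm = 9.561e+06 m; a₂ = 1.623 Gm = 1.623e+09 m.
From Kepler's third law, (T₁/T₂)² = (a₁/a₂)³, so T₁/T₂ = (a₁/a₂)^(3/2).
a₁/a₂ = 9.561e+06 / 1.623e+09 = 0.00589094.
T₁/T₂ = (0.00589094)^(3/2) ≈ 0.0004521.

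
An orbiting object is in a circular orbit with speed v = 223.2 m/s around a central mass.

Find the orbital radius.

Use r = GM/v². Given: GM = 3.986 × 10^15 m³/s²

For a circular orbit, v² = GM / r, so r = GM / v².
r = 3.986e+15 / (223.2)² m ≈ 8.001e+10 m = 80.01 Gm.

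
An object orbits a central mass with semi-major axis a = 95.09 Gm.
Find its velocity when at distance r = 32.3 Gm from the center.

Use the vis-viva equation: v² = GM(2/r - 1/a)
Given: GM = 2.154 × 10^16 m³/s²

Convert to SI: a = 95.09 Gm = 9.509e+10 m; r = 32.3 Gm = 3.23e+10 m.
Vis-viva: v = √(GM · (2/r − 1/a)).
2/r − 1/a = 2/3.23e+10 − 1/9.509e+10 = 5.14032e-11 m⁻¹.
v = √(2.154e+16 · 5.14032e-11) m/s ≈ 1052 m/s = 1.052 km/s.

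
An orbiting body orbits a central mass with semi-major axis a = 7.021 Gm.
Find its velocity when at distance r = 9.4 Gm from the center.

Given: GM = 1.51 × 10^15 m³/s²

Convert to SI: a = 7.021 Gm = 7.021e+09 m; r = 9.4 Gm = 9.4e+09 m.
Vis-viva: v = √(GM · (2/r − 1/a)).
2/r − 1/a = 2/9.4e+09 − 1/7.021e+09 = 7.03361e-11 m⁻¹.
v = √(1.51e+15 · 7.03361e-11) m/s ≈ 325.9 m/s = 325.9 m/s.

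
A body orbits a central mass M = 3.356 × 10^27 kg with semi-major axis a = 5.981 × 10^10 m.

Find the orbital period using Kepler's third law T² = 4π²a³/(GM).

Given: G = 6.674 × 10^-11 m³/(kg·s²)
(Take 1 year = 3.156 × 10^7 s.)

GM = G · M = 6.674e-11 · 3.356e+27 = 2.23979e+17 m³/s².
Kepler's third law: T = 2π √(a³ / GM).
Substituting a = 5.981e+10 m and GM = 2.23979e+17 m³/s²:
T = 2π √((5.981e+10)³ / 2.23979e+17) s
T ≈ 1.942e+08 s = 6.153 years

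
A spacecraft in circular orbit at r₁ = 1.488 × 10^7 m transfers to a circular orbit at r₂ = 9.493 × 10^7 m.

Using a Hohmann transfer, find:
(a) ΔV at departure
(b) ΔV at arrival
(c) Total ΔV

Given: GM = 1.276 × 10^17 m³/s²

Transfer semi-major axis: a_t = (r₁ + r₂)/2 = (1.488e+07 + 9.493e+07)/2 = 5.4905e+07 m.
Circular speeds: v₁ = √(GM/r₁) = 92602.7 m/s, v₂ = √(GM/r₂) = 36662.6 m/s.
Transfer speeds (vis-viva v² = GM(2/r − 1/a_t)): v₁ᵗ = 121764 m/s, v₂ᵗ = 19086.2 m/s.
(a) ΔV₁ = |v₁ᵗ − v₁| ≈ 2.916e+04 m/s = 29.16 km/s.
(b) ΔV₂ = |v₂ − v₂ᵗ| ≈ 1.758e+04 m/s = 17.58 km/s.
(c) ΔV_total = ΔV₁ + ΔV₂ ≈ 4.674e+04 m/s = 46.74 km/s.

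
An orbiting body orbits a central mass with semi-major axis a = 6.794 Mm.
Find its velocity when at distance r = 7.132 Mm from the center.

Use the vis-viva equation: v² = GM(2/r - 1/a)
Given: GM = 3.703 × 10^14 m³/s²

Convert to SI: a = 6.794 Mm = 6.794e+06 m; r = 7.132 Mm = 7.132e+06 m.
Vis-viva: v = √(GM · (2/r − 1/a)).
2/r − 1/a = 2/7.132e+06 − 1/6.794e+06 = 1.33238e-07 m⁻¹.
v = √(3.703e+14 · 1.33238e-07) m/s ≈ 7024 m/s = 7.024 km/s.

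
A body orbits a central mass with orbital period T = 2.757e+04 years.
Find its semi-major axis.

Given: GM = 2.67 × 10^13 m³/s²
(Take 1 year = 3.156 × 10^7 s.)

Convert to SI: T = 2.757e+04 years = 8.70109e+11 s.
Invert Kepler's third law: a = (GM · T² / (4π²))^(1/3).
Substituting T = 8.70109e+11 s and GM = 2.67e+13 m³/s²:
a = (2.67e+13 · (8.70109e+11)² / (4π²))^(1/3) m
a ≈ 8e+11 m = 800 Gm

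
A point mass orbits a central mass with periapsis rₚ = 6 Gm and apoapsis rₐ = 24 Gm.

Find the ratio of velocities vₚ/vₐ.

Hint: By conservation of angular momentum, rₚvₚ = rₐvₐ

Convert to SI: rₚ = 6 Gm = 6e+09 m; rₐ = 24 Gm = 2.4e+10 m.
Conservation of angular momentum gives rₚvₚ = rₐvₐ, so vₚ/vₐ = rₐ/rₚ.
vₚ/vₐ = 2.4e+10 / 6e+09 ≈ 4.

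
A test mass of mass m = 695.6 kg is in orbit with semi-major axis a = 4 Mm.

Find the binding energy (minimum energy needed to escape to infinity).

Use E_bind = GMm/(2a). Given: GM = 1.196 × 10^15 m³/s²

Convert to SI: a = 4 Mm = 4e+06 m.
Total orbital energy is E = −GMm/(2a); binding energy is E_bind = −E = GMm/(2a).
E_bind = 1.196e+15 · 695.6 / (2 · 4e+06) J ≈ 1.04e+11 J = 104 GJ.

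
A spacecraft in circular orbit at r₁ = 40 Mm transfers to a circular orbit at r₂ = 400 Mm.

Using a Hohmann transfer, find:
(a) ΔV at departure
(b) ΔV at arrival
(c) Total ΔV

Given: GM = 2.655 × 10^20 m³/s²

Convert to SI: r₁ = 40 Mm = 4e+07 m; r₂ = 400 Mm = 4e+08 m.
Transfer semi-major axis: a_t = (r₁ + r₂)/2 = (4e+07 + 4e+08)/2 = 2.2e+08 m.
Circular speeds: v₁ = √(GM/r₁) = 2.57633e+06 m/s, v₂ = √(GM/r₂) = 814709 m/s.
Transfer speeds (vis-viva v² = GM(2/r − 1/a_t)): v₁ᵗ = 3.47393e+06 m/s, v₂ᵗ = 347393 m/s.
(a) ΔV₁ = |v₁ᵗ − v₁| ≈ 8.976e+05 m/s = 897.6 km/s.
(b) ΔV₂ = |v₂ − v₂ᵗ| ≈ 4.673e+05 m/s = 467.3 km/s.
(c) ΔV_total = ΔV₁ + ΔV₂ ≈ 1.365e+06 m/s = 1365 km/s.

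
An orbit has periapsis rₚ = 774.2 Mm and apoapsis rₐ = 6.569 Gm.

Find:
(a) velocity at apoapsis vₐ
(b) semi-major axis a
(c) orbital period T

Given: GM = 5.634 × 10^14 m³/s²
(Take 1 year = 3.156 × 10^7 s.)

Convert to SI: rₚ = 774.2 Mm = 7.742e+08 m; rₐ = 6.569 Gm = 6.569e+09 m.
(a) With a = (rₚ + rₐ)/2 = 3.6716e+09 m, vₐ = √(GM (2/rₐ − 1/a)) = √(5.634e+14 · (2/6.569e+09 − 1/3.6716e+09)) m/s ≈ 134.5 m/s
(b) a = (rₚ + rₐ)/2 = (7.742e+08 + 6.569e+09)/2 ≈ 3.672e+09 m
(c) With a = (rₚ + rₐ)/2 = 3.6716e+09 m, T = 2π √(a³/GM) = 2π √((3.6716e+09)³/5.634e+14) s ≈ 5.889e+07 s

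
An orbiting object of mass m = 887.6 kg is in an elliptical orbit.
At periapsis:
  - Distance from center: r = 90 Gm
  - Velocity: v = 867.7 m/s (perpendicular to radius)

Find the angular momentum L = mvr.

Convert to SI: r = 90 Gm = 9e+10 m.
Since v is perpendicular to r, L = m · v · r.
L = 887.6 · 867.7 · 9e+10 kg·m²/s ≈ 6.932e+16 kg·m²/s.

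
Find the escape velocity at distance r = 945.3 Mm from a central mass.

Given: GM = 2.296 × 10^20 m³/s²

Convert to SI: r = 945.3 Mm = 9.453e+08 m.
Escape velocity comes from setting total energy to zero: ½v² − GM/r = 0 ⇒ v_esc = √(2GM / r).
v_esc = √(2 · 2.296e+20 / 9.453e+08) m/s ≈ 6.97e+05 m/s = 697 km/s.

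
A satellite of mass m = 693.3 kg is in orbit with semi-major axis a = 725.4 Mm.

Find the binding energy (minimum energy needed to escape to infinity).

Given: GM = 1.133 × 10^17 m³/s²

Convert to SI: a = 725.4 Mm = 7.254e+08 m.
Total orbital energy is E = −GMm/(2a); binding energy is E_bind = −E = GMm/(2a).
E_bind = 1.133e+17 · 693.3 / (2 · 7.254e+08) J ≈ 5.414e+10 J = 54.14 GJ.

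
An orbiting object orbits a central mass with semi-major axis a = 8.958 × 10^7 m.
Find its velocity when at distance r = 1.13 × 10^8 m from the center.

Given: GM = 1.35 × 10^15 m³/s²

Vis-viva: v = √(GM · (2/r − 1/a)).
2/r − 1/a = 2/1.13e+08 − 1/8.958e+07 = 6.53591e-09 m⁻¹.
v = √(1.35e+15 · 6.53591e-09) m/s ≈ 2970 m/s = 2.97 km/s.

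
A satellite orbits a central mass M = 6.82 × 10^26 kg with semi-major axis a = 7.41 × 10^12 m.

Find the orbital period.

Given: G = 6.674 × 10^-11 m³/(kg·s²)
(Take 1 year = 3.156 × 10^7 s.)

GM = G · M = 6.674e-11 · 6.82e+26 = 4.55167e+16 m³/s².
Kepler's third law: T = 2π √(a³ / GM).
Substituting a = 7.41e+12 m and GM = 4.55167e+16 m³/s²:
T = 2π √((7.41e+12)³ / 4.55167e+16) s
T ≈ 5.94e+11 s = 1.882e+04 years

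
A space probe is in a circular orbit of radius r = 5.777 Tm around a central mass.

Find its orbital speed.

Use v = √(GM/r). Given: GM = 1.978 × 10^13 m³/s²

Convert to SI: r = 5.777 Tm = 5.777e+12 m.
For a circular orbit, gravity supplies the centripetal force, so v = √(GM / r).
v = √(1.978e+13 / 5.777e+12) m/s ≈ 1.85 m/s = 1.85 m/s.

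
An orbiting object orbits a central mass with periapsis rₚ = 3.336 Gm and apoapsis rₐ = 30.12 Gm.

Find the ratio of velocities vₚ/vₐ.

Convert to SI: rₚ = 3.336 Gm = 3.336e+09 m; rₐ = 30.12 Gm = 3.012e+10 m.
Conservation of angular momentum gives rₚvₚ = rₐvₐ, so vₚ/vₐ = rₐ/rₚ.
vₚ/vₐ = 3.012e+10 / 3.336e+09 ≈ 9.029.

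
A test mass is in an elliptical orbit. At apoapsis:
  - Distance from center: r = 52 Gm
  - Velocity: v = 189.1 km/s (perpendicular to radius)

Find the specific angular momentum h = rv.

Convert to SI: r = 52 Gm = 5.2e+10 m; v = 189.1 km/s = 189100 m/s.
With v perpendicular to r, h = r · v.
h = 5.2e+10 · 189100 m²/s ≈ 9.833e+15 m²/s.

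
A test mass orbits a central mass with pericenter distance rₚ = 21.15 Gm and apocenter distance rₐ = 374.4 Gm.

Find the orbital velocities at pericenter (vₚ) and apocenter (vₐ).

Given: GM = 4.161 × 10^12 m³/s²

Convert to SI: rₚ = 21.15 Gm = 2.115e+10 m; rₐ = 374.4 Gm = 3.744e+11 m.
Use the vis-viva equation v² = GM(2/r − 1/a) with a = (rₚ + rₐ)/2 = (2.115e+10 + 3.744e+11)/2 = 1.97775e+11 m.
vₚ = √(GM · (2/rₚ − 1/a)) = √(4.161e+12 · (2/2.115e+10 − 1/1.97775e+11)) m/s ≈ 19.3 m/s = 19.3 m/s.
vₐ = √(GM · (2/rₐ − 1/a)) = √(4.161e+12 · (2/3.744e+11 − 1/1.97775e+11)) m/s ≈ 1.09 m/s = 1.09 m/s.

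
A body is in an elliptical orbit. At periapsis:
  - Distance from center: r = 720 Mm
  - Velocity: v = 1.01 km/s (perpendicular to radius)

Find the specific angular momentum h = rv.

Convert to SI: r = 720 Mm = 7.2e+08 m; v = 1.01 km/s = 1010 m/s.
With v perpendicular to r, h = r · v.
h = 7.2e+08 · 1010 m²/s ≈ 7.272e+11 m²/s.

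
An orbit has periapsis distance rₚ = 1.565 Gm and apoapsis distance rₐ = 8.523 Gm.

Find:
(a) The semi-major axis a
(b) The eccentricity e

Convert to SI: rₚ = 1.565 Gm = 1.565e+09 m; rₐ = 8.523 Gm = 8.523e+09 m.
(a) a = (rₚ + rₐ) / 2 = (1.565e+09 + 8.523e+09) / 2 ≈ 5.044e+09 m = 5.044 Gm.
(b) e = (rₐ − rₚ) / (rₐ + rₚ) = (8.523e+09 − 1.565e+09) / (8.523e+09 + 1.565e+09) ≈ 0.6897.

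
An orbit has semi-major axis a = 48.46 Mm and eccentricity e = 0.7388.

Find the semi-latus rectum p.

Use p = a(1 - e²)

Convert to SI: a = 48.46 Mm = 4.846e+07 m.
p = a (1 − e²).
p = 4.846e+07 · (1 − (0.7388)²) = 4.846e+07 · 0.454175 ≈ 2.201e+07 m = 22.01 Mm.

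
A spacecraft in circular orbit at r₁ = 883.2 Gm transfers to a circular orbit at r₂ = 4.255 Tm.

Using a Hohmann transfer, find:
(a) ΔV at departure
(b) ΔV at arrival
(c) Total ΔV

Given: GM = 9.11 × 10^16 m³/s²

Convert to SI: r₁ = 883.2 Gm = 8.832e+11 m; r₂ = 4.255 Tm = 4.255e+12 m.
Transfer semi-major axis: a_t = (r₁ + r₂)/2 = (8.832e+11 + 4.255e+12)/2 = 2.5691e+12 m.
Circular speeds: v₁ = √(GM/r₁) = 321.166 m/s, v₂ = √(GM/r₂) = 146.322 m/s.
Transfer speeds (vis-viva v² = GM(2/r − 1/a_t)): v₁ᵗ = 413.322 m/s, v₂ᵗ = 85.7923 m/s.
(a) ΔV₁ = |v₁ᵗ − v₁| ≈ 92.16 m/s = 92.16 m/s.
(b) ΔV₂ = |v₂ − v₂ᵗ| ≈ 60.53 m/s = 60.53 m/s.
(c) ΔV_total = ΔV₁ + ΔV₂ ≈ 152.7 m/s = 152.7 m/s.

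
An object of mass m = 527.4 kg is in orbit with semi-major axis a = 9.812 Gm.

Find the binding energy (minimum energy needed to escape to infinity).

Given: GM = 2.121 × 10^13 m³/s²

Convert to SI: a = 9.812 Gm = 9.812e+09 m.
Total orbital energy is E = −GMm/(2a); binding energy is E_bind = −E = GMm/(2a).
E_bind = 2.121e+13 · 527.4 / (2 · 9.812e+09) J ≈ 5.7e+05 J = 570 kJ.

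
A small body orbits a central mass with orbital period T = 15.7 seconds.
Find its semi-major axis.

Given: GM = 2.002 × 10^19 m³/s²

Invert Kepler's third law: a = (GM · T² / (4π²))^(1/3).
Substituting T = 15.7 s and GM = 2.002e+19 m³/s²:
a = (2.002e+19 · (15.7)² / (4π²))^(1/3) m
a ≈ 5e+06 m = 5 Mm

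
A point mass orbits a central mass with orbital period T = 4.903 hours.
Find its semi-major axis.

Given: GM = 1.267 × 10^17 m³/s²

Convert to SI: T = 4.903 hours = 17650.8 s.
Invert Kepler's third law: a = (GM · T² / (4π²))^(1/3).
Substituting T = 17650.8 s and GM = 1.267e+17 m³/s²:
a = (1.267e+17 · (17650.8)² / (4π²))^(1/3) m
a ≈ 1e+08 m = 100 Mm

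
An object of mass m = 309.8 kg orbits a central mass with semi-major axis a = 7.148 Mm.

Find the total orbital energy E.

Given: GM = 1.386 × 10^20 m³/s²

Convert to SI: a = 7.148 Mm = 7.148e+06 m.
E = −GMm / (2a).
E = −1.386e+20 · 309.8 / (2 · 7.148e+06) J ≈ -3.004e+15 J = -3.004 PJ.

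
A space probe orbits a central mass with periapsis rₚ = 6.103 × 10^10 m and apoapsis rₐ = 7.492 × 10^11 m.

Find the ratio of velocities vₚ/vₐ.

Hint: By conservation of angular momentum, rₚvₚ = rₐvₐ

Conservation of angular momentum gives rₚvₚ = rₐvₐ, so vₚ/vₐ = rₐ/rₚ.
vₚ/vₐ = 7.492e+11 / 6.103e+10 ≈ 12.28.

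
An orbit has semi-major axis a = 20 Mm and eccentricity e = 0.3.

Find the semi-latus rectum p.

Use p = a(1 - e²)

Convert to SI: a = 20 Mm = 2e+07 m.
p = a (1 − e²).
p = 2e+07 · (1 − (0.3)²) = 2e+07 · 0.91 ≈ 1.82e+07 m = 18.2 Mm.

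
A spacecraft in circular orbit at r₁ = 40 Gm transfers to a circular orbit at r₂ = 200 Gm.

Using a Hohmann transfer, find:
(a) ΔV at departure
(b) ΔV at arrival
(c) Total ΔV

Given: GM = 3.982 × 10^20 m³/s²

Convert to SI: r₁ = 40 Gm = 4e+10 m; r₂ = 200 Gm = 2e+11 m.
Transfer semi-major axis: a_t = (r₁ + r₂)/2 = (4e+10 + 2e+11)/2 = 1.2e+11 m.
Circular speeds: v₁ = √(GM/r₁) = 99774.7 m/s, v₂ = √(GM/r₂) = 44620.6 m/s.
Transfer speeds (vis-viva v² = GM(2/r − 1/a_t)): v₁ᵗ = 128809 m/s, v₂ᵗ = 25761.7 m/s.
(a) ΔV₁ = |v₁ᵗ − v₁| ≈ 2.903e+04 m/s = 29.03 km/s.
(b) ΔV₂ = |v₂ − v₂ᵗ| ≈ 1.886e+04 m/s = 18.86 km/s.
(c) ΔV_total = ΔV₁ + ΔV₂ ≈ 4.789e+04 m/s = 47.89 km/s.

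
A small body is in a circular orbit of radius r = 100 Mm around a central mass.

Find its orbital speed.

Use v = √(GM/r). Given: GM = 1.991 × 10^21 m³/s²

Convert to SI: r = 100 Mm = 1e+08 m.
For a circular orbit, gravity supplies the centripetal force, so v = √(GM / r).
v = √(1.991e+21 / 1e+08) m/s ≈ 4.462e+06 m/s = 4462 km/s.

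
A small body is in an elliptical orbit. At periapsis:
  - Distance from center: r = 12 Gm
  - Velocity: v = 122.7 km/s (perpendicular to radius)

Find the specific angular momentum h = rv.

Convert to SI: r = 12 Gm = 1.2e+10 m; v = 122.7 km/s = 122700 m/s.
With v perpendicular to r, h = r · v.
h = 1.2e+10 · 122700 m²/s ≈ 1.472e+15 m²/s.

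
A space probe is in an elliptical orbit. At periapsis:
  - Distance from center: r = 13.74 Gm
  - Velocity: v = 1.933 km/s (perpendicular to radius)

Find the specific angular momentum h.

Convert to SI: r = 13.74 Gm = 1.374e+10 m; v = 1.933 km/s = 1933 m/s.
With v perpendicular to r, h = r · v.
h = 1.374e+10 · 1933 m²/s ≈ 2.656e+13 m²/s.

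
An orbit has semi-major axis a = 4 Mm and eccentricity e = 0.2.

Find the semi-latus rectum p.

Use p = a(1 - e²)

Convert to SI: a = 4 Mm = 4e+06 m.
p = a (1 − e²).
p = 4e+06 · (1 − (0.2)²) = 4e+06 · 0.96 ≈ 3.84e+06 m = 3.84 Mm.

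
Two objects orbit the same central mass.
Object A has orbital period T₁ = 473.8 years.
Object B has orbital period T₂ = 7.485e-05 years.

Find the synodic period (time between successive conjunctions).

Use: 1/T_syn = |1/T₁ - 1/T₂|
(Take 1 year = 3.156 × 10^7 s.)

Convert to SI: T₁ = 473.8 years = 1.49531e+10 s; T₂ = 7.485e-05 years = 2362.27 s.
T_syn = |T₁ · T₂ / (T₁ − T₂)|.
T_syn = |1.49531e+10 · 2362.27 / (1.49531e+10 − 2362.27)| s ≈ 2362 s = 7.485e-05 years.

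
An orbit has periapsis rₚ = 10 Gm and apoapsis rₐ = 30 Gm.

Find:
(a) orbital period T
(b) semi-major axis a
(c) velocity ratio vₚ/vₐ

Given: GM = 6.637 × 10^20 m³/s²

Convert to SI: rₚ = 10 Gm = 1e+10 m; rₐ = 30 Gm = 3e+10 m.
(a) With a = (rₚ + rₐ)/2 = 2e+10 m, T = 2π √(a³/GM) = 2π √((2e+10)³/6.637e+20) s ≈ 6.898e+05 s
(b) a = (rₚ + rₐ)/2 = (1e+10 + 3e+10)/2 ≈ 2e+10 m
(c) Conservation of angular momentum (rₚvₚ = rₐvₐ) gives vₚ/vₐ = rₐ/rₚ = 3e+10/1e+10 ≈ 3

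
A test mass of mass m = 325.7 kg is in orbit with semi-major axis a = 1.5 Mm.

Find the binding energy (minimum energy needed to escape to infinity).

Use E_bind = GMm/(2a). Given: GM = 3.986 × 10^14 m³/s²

Convert to SI: a = 1.5 Mm = 1.5e+06 m.
Total orbital energy is E = −GMm/(2a); binding energy is E_bind = −E = GMm/(2a).
E_bind = 3.986e+14 · 325.7 / (2 · 1.5e+06) J ≈ 4.327e+10 J = 43.27 GJ.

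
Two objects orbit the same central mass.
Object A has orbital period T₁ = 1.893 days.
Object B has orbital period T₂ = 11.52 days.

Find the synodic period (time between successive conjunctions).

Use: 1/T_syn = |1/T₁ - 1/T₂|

Convert to SI: T₁ = 1.893 days = 163555 s; T₂ = 11.52 days = 995328 s.
T_syn = |T₁ · T₂ / (T₁ − T₂)|.
T_syn = |163555 · 995328 / (163555 − 995328)| s ≈ 1.957e+05 s = 2.265 days.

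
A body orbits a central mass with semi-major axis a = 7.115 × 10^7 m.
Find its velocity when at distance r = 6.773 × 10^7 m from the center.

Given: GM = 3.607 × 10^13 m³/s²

Vis-viva: v = √(GM · (2/r − 1/a)).
2/r − 1/a = 2/6.773e+07 − 1/7.115e+07 = 1.54742e-08 m⁻¹.
v = √(3.607e+13 · 1.54742e-08) m/s ≈ 747.1 m/s = 747.1 m/s.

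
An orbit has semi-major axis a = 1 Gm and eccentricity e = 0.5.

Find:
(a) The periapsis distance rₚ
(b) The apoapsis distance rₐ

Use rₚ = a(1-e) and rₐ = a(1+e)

Convert to SI: a = 1 Gm = 1e+09 m.
(a) rₚ = a(1 − e) = 1e+09 · (1 − 0.5) = 1e+09 · 0.5 ≈ 5e+08 m = 500 Mm.
(b) rₐ = a(1 + e) = 1e+09 · (1 + 0.5) = 1e+09 · 1.5 ≈ 1.5e+09 m = 1.5 Gm.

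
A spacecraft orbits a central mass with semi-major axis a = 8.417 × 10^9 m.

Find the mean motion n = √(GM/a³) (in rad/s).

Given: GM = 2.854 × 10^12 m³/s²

n = √(GM / a³).
n = √(2.854e+12 / (8.417e+09)³) rad/s ≈ 2.188e-09 rad/s.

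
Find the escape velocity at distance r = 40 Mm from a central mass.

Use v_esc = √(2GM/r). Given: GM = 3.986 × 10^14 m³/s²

Convert to SI: r = 40 Mm = 4e+07 m.
Escape velocity comes from setting total energy to zero: ½v² − GM/r = 0 ⇒ v_esc = √(2GM / r).
v_esc = √(2 · 3.986e+14 / 4e+07) m/s ≈ 4464 m/s = 4.464 km/s.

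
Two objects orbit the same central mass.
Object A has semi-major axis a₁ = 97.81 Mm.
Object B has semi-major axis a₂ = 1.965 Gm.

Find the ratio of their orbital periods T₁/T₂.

Convert to SI: a₁ = 97.81 Mm = 9.781e+07 m; a₂ = 1.965 Gm = 1.965e+09 m.
From Kepler's third law, (T₁/T₂)² = (a₁/a₂)³, so T₁/T₂ = (a₁/a₂)^(3/2).
a₁/a₂ = 9.781e+07 / 1.965e+09 = 0.0497761.
T₁/T₂ = (0.0497761)^(3/2) ≈ 0.01111.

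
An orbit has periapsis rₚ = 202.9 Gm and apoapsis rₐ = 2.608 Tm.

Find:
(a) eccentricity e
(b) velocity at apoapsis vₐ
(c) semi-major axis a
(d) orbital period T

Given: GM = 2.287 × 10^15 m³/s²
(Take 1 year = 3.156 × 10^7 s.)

Convert to SI: rₚ = 202.9 Gm = 2.029e+11 m; rₐ = 2.608 Tm = 2.608e+12 m.
(a) e = (rₐ − rₚ)/(rₐ + rₚ) = (2.608e+12 − 2.029e+11)/(2.608e+12 + 2.029e+11) ≈ 0.8556
(b) With a = (rₚ + rₐ)/2 = 1.40545e+12 m, vₐ = √(GM (2/rₐ − 1/a)) = √(2.287e+15 · (2/2.608e+12 − 1/1.40545e+12)) m/s ≈ 11.25 m/s
(c) a = (rₚ + rₐ)/2 = (2.029e+11 + 2.608e+12)/2 ≈ 1.405e+12 m
(d) With a = (rₚ + rₐ)/2 = 1.40545e+12 m, T = 2π √(a³/GM) = 2π √((1.40545e+12)³/2.287e+15) s ≈ 2.189e+11 s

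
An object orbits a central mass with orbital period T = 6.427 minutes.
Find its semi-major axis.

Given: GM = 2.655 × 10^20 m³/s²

Convert to SI: T = 6.427 minutes = 385.62 s.
Invert Kepler's third law: a = (GM · T² / (4π²))^(1/3).
Substituting T = 385.62 s and GM = 2.655e+20 m³/s²:
a = (2.655e+20 · (385.62)² / (4π²))^(1/3) m
a ≈ 1e+08 m = 100 Mm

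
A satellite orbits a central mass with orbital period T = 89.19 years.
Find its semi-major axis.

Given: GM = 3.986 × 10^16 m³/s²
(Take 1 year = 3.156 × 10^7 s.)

Convert to SI: T = 89.19 years = 2.81484e+09 s.
Invert Kepler's third law: a = (GM · T² / (4π²))^(1/3).
Substituting T = 2.81484e+09 s and GM = 3.986e+16 m³/s²:
a = (3.986e+16 · (2.81484e+09)² / (4π²))^(1/3) m
a ≈ 2e+11 m = 200 Gm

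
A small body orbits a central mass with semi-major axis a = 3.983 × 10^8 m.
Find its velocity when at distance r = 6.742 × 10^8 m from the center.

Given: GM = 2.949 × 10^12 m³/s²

Vis-viva: v = √(GM · (2/r − 1/a)).
2/r − 1/a = 2/6.742e+08 − 1/3.983e+08 = 4.55808e-10 m⁻¹.
v = √(2.949e+12 · 4.55808e-10) m/s ≈ 36.66 m/s = 36.66 m/s.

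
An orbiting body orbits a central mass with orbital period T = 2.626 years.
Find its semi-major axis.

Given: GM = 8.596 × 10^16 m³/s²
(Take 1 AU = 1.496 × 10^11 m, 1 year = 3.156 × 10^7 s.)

Convert to SI: T = 2.626 years = 8.28766e+07 s.
Invert Kepler's third law: a = (GM · T² / (4π²))^(1/3).
Substituting T = 8.28766e+07 s and GM = 8.596e+16 m³/s²:
a = (8.596e+16 · (8.28766e+07)² / (4π²))^(1/3) m
a ≈ 2.464e+10 m = 0.1647 AU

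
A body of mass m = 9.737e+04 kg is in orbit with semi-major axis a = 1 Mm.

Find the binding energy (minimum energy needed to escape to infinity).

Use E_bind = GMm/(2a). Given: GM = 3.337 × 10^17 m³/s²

Convert to SI: a = 1 Mm = 1e+06 m.
Total orbital energy is E = −GMm/(2a); binding energy is E_bind = −E = GMm/(2a).
E_bind = 3.337e+17 · 9.737e+04 / (2 · 1e+06) J ≈ 1.625e+16 J = 16.25 PJ.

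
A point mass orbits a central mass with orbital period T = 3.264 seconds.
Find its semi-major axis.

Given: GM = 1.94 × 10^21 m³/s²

Invert Kepler's third law: a = (GM · T² / (4π²))^(1/3).
Substituting T = 3.264 s and GM = 1.94e+21 m³/s²:
a = (1.94e+21 · (3.264)² / (4π²))^(1/3) m
a ≈ 8.06e+06 m = 8.06 Mm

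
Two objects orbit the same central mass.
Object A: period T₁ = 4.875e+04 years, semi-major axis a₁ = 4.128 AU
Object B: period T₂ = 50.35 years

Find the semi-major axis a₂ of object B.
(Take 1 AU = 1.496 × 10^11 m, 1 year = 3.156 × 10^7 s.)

Convert to SI: T₁ = 4.875e+04 years = 1.53855e+12 s; a₁ = 4.128 AU = 6.17549e+11 m; T₂ = 50.35 years = 1.58905e+09 s.
Kepler's third law: (T₁/T₂)² = (a₁/a₂)³ ⇒ a₂ = a₁ · (T₂/T₁)^(2/3).
T₂/T₁ = 1.58905e+09 / 1.53855e+12 = 0.00103282.
a₂ = 6.17549e+11 · (0.00103282)^(2/3) m ≈ 6.31e+09 m = 0.04218 AU.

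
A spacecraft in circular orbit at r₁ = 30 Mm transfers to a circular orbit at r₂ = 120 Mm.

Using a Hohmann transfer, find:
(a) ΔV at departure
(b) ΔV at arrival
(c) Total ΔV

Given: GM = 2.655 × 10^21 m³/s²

Convert to SI: r₁ = 30 Mm = 3e+07 m; r₂ = 120 Mm = 1.2e+08 m.
Transfer semi-major axis: a_t = (r₁ + r₂)/2 = (3e+07 + 1.2e+08)/2 = 7.5e+07 m.
Circular speeds: v₁ = √(GM/r₁) = 9.40744e+06 m/s, v₂ = √(GM/r₂) = 4.70372e+06 m/s.
Transfer speeds (vis-viva v² = GM(2/r − 1/a_t)): v₁ᵗ = 1.18996e+07 m/s, v₂ᵗ = 2.97489e+06 m/s.
(a) ΔV₁ = |v₁ᵗ − v₁| ≈ 2.492e+06 m/s = 2492 km/s.
(b) ΔV₂ = |v₂ − v₂ᵗ| ≈ 1.729e+06 m/s = 1729 km/s.
(c) ΔV_total = ΔV₁ + ΔV₂ ≈ 4.221e+06 m/s = 4221 km/s.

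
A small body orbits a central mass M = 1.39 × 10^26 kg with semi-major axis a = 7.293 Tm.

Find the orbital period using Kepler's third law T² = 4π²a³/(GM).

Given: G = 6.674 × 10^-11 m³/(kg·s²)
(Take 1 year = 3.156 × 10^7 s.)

Convert to SI: a = 7.293 Tm = 7.293e+12 m.
GM = G · M = 6.674e-11 · 1.39e+26 = 9.27686e+15 m³/s².
Kepler's third law: T = 2π √(a³ / GM).
Substituting a = 7.293e+12 m and GM = 9.27686e+15 m³/s²:
T = 2π √((7.293e+12)³ / 9.27686e+15) s
T ≈ 1.285e+12 s = 4.071e+04 years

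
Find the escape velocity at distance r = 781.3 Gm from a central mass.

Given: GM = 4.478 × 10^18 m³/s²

Convert to SI: r = 781.3 Gm = 7.813e+11 m.
Escape velocity comes from setting total energy to zero: ½v² − GM/r = 0 ⇒ v_esc = √(2GM / r).
v_esc = √(2 · 4.478e+18 / 7.813e+11) m/s ≈ 3386 m/s = 3.386 km/s.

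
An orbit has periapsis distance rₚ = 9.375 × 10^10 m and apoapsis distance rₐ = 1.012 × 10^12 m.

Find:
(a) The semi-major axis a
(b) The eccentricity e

(a) a = (rₚ + rₐ) / 2 = (9.375e+10 + 1.012e+12) / 2 ≈ 5.529e+11 m = 5.529 × 10^11 m.
(b) e = (rₐ − rₚ) / (rₐ + rₚ) = (1.012e+12 − 9.375e+10) / (1.012e+12 + 9.375e+10) ≈ 0.8304.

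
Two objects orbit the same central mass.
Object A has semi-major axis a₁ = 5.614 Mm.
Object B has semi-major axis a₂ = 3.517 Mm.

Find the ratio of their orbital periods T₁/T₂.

Convert to SI: a₁ = 5.614 Mm = 5.614e+06 m; a₂ = 3.517 Mm = 3.517e+06 m.
From Kepler's third law, (T₁/T₂)² = (a₁/a₂)³, so T₁/T₂ = (a₁/a₂)^(3/2).
a₁/a₂ = 5.614e+06 / 3.517e+06 = 1.59625.
T₁/T₂ = (1.59625)^(3/2) ≈ 2.017.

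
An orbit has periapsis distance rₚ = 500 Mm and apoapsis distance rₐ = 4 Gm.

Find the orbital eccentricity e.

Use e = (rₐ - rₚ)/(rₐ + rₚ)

Convert to SI: rₚ = 500 Mm = 5e+08 m; rₐ = 4 Gm = 4e+09 m.
e = (rₐ − rₚ) / (rₐ + rₚ).
e = (4e+09 − 5e+08) / (4e+09 + 5e+08) = 3.5e+09 / 4.5e+09 ≈ 0.7778.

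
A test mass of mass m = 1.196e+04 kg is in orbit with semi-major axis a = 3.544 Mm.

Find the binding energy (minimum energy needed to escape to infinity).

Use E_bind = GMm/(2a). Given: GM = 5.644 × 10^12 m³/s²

Convert to SI: a = 3.544 Mm = 3.544e+06 m.
Total orbital energy is E = −GMm/(2a); binding energy is E_bind = −E = GMm/(2a).
E_bind = 5.644e+12 · 1.196e+04 / (2 · 3.544e+06) J ≈ 9.523e+09 J = 9.523 GJ.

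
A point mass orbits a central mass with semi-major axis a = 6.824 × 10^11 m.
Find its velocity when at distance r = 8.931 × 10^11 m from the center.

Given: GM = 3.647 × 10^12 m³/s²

Vis-viva: v = √(GM · (2/r − 1/a)).
2/r − 1/a = 2/8.931e+11 − 1/6.824e+11 = 7.73975e-13 m⁻¹.
v = √(3.647e+12 · 7.73975e-13) m/s ≈ 1.68 m/s = 1.68 m/s.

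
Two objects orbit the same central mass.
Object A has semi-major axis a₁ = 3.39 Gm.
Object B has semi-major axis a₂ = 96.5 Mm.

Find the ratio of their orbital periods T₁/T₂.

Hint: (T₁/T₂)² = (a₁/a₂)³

Convert to SI: a₁ = 3.39 Gm = 3.39e+09 m; a₂ = 96.5 Mm = 9.65e+07 m.
From Kepler's third law, (T₁/T₂)² = (a₁/a₂)³, so T₁/T₂ = (a₁/a₂)^(3/2).
a₁/a₂ = 3.39e+09 / 9.65e+07 = 35.1295.
T₁/T₂ = (35.1295)^(3/2) ≈ 208.2.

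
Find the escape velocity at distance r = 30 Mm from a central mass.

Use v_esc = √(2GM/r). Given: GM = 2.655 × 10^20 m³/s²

Convert to SI: r = 30 Mm = 3e+07 m.
Escape velocity comes from setting total energy to zero: ½v² − GM/r = 0 ⇒ v_esc = √(2GM / r).
v_esc = √(2 · 2.655e+20 / 3e+07) m/s ≈ 4.207e+06 m/s = 4207 km/s.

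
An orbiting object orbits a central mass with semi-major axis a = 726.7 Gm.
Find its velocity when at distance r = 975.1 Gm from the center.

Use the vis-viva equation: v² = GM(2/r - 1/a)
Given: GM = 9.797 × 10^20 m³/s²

Convert to SI: a = 726.7 Gm = 7.267e+11 m; r = 975.1 Gm = 9.751e+11 m.
Vis-viva: v = √(GM · (2/r − 1/a)).
2/r − 1/a = 2/9.751e+11 − 1/7.267e+11 = 6.74988e-13 m⁻¹.
v = √(9.797e+20 · 6.74988e-13) m/s ≈ 2.572e+04 m/s = 25.72 km/s.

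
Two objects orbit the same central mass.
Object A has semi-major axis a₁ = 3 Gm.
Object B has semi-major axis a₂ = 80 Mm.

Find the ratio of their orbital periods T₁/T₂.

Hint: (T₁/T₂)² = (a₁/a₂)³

Convert to SI: a₁ = 3 Gm = 3e+09 m; a₂ = 80 Mm = 8e+07 m.
From Kepler's third law, (T₁/T₂)² = (a₁/a₂)³, so T₁/T₂ = (a₁/a₂)^(3/2).
a₁/a₂ = 3e+09 / 8e+07 = 37.5.
T₁/T₂ = (37.5)^(3/2) ≈ 229.6.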